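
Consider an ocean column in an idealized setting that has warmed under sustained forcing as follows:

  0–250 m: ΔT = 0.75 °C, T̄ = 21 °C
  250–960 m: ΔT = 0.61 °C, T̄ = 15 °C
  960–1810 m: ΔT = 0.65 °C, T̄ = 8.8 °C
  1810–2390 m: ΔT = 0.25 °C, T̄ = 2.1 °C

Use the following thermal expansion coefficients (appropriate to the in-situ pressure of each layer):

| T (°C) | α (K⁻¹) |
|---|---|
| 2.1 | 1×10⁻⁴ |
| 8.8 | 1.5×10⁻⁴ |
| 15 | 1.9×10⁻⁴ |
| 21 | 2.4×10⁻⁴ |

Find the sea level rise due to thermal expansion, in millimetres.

Δh = 220 mm

Layer 1 at 21 °C → α = 2.4×10⁻⁴ K⁻¹
Layer 2 at 15 °C → α = 1.9×10⁻⁴ K⁻¹
Layer 3 at 8.8 °C → α = 1.5×10⁻⁴ K⁻¹
Layer 4 at 2.1 °C → α = 1×10⁻⁴ K⁻¹
2.4×10⁻⁴ × 250 × 0.75 = 0.04500 m
Layer 2: 710 × 0.61 × 1.9×10⁻⁴ = 0.082289 m
1.5×10⁻⁴ × 850 × 0.65 = 0.082875 m
1×10⁻⁴ × 580 × 0.25 = 0.01450 m
Δh = 0.04500 + 0.082289 + 0.082875 + 0.01450 = 0.224664 m ≈ 220 mm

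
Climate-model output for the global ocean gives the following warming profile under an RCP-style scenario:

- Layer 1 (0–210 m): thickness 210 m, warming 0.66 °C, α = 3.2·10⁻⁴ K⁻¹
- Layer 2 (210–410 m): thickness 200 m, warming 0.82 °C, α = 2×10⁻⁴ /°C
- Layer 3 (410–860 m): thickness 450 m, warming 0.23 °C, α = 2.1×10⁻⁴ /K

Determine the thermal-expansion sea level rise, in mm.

99 mm of thermosteric rise

Layer 1: 3.2×10⁻⁴ × 210 × 0.66 = 0.044352 m
2×10⁻⁴ × 200 × 0.82 = 0.03280 m
0.23 × 2.1×10⁻⁴ × 450 = 0.021735 m
Δh = 0.044352 + 0.03280 + 0.021735 = 0.098887 m ≈ 99 mm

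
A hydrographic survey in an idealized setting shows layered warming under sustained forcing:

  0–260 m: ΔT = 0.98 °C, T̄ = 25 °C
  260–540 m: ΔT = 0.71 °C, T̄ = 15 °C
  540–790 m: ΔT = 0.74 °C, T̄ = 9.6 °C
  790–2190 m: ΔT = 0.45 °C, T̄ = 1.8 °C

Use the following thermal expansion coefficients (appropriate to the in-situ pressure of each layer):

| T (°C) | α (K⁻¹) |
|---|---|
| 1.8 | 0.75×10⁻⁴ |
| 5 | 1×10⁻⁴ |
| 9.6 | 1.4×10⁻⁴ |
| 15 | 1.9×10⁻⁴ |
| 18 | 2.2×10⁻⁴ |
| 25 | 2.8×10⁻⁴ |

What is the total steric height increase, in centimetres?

18.2 cm of thermosteric rise

Layer 1 at 25 °C → α = 2.8×10⁻⁴ K⁻¹
Layer 2 at 15 °C → α = 1.9×10⁻⁴ K⁻¹
Layer 3 at 9.6 °C → α = 1.4×10⁻⁴ K⁻¹
Layer 4 at 1.8 °C → α = 0.75×10⁻⁴ K⁻¹
0–260 m: 2.8×10⁻⁴ × 260 × 0.98 = 0.071344 m
260–540 m: 1.9×10⁻⁴ × 0.71 × 280 = 0.037772 m
540–790 m: 250 × 0.74 × 1.4×10⁻⁴ = 0.02590 m
0.75×10⁻⁴ × 1400 × 0.45 = 0.04725 m
Δh = 0.071344 + 0.037772 + 0.02590 + 0.04725 = 0.182266 m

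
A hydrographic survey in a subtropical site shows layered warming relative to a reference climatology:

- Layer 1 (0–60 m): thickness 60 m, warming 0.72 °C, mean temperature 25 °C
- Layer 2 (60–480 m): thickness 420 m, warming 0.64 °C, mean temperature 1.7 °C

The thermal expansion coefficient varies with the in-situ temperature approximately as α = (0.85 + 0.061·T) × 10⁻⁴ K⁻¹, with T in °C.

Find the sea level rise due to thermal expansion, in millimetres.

Layer 1: α = (0.85 + 0.061×25)×10⁻⁴ = 2.375×10⁻⁴ K⁻¹
Layer 2: α = (0.85 + 0.061×1.7)×10⁻⁴ = 0.9537×10⁻⁴ K⁻¹
0–60 m: 2.375×10⁻⁴ × 0.72 × 60 = 0.01026 m
Layer 2: 0.9537×10⁻⁴ × 420 × 0.64 = 0.025635456 m
Δh = 0.01026 + 0.025635456 = 0.035895456 m

about 35.9 mm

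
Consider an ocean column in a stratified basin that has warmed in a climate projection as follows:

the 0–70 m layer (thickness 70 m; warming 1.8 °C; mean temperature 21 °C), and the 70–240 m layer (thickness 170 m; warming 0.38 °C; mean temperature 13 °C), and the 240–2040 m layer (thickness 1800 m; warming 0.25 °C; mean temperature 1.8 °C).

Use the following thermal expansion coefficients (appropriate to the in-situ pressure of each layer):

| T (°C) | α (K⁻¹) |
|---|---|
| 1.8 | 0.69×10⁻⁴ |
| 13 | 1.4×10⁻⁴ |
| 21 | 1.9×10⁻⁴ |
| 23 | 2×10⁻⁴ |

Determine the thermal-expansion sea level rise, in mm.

Δh ≈ 64.0 mm

Layer 1 at 21 °C → α = 1.9×10⁻⁴ K⁻¹
Layer 2 at 13 °C → α = 1.4×10⁻⁴ K⁻¹
Layer 3 at 1.8 °C → α = 0.69×10⁻⁴ K⁻¹
0–70 m: 1.9×10⁻⁴ × 1.8 × 70 = 0.02394 m
70–240 m: 1.4×10⁻⁴ × 170 × 0.38 = 0.009044 m
Layer 3: 0.25 × 0.69×10⁻⁴ × 1800 = 0.03105 m
Δh = 0.02394 + 0.009044 + 0.03105 = 0.064034 m ≈ 64.0 mm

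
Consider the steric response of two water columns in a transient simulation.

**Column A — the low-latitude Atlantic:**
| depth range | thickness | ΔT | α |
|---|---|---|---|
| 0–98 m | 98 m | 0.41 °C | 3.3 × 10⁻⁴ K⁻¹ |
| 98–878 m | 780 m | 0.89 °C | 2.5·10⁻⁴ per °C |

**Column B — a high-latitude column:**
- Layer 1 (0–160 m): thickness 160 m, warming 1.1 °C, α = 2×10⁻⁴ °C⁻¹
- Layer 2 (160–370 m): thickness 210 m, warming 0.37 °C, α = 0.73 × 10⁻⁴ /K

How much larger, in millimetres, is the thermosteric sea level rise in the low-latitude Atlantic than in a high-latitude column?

Δh_A − Δh_B ≈ 150 mm

A 3.3×10⁻⁴ × 98 × 0.41 = 0.0132594 m
A 98–878 m: 780 × 0.89 × 2.5×10⁻⁴ = 0.17355 m
A total: 0.1868094 m
B 0–160 m: 2×10⁻⁴ × 160 × 1.1 = 0.03520 m
B 0.37 × 0.73×10⁻⁴ × 210 = 0.0056721 m
B total: 0.0408721 m
Difference: 0.1868094 − 0.0408721 = 0.1459373 m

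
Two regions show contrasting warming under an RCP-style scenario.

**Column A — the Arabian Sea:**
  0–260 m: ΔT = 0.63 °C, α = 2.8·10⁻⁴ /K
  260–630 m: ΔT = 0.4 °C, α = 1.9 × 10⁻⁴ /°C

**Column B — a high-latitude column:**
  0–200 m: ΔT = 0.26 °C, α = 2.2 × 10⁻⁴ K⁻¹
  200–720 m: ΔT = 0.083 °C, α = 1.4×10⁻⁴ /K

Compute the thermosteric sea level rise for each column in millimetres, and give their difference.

Δh_A ≈ 74.0 mm, Δh_B ≈ 17.5 mm; difference ≈ 56.5 mm

A Layer 1: 2.8×10⁻⁴ × 0.63 × 260 = 0.045864 m
A Layer 2: 0.4 × 370 × 1.9×10⁻⁴ = 0.02812 m
A total: 0.073984 m
B 200 × 2.2×10⁻⁴ × 0.26 = 0.01144 m
B 200–720 m: 520 × 0.083 × 1.4×10⁻⁴ = 0.0060424 m
B total: 0.0174824 m
Difference: 0.073984 − 0.0174824 = 0.0565016 m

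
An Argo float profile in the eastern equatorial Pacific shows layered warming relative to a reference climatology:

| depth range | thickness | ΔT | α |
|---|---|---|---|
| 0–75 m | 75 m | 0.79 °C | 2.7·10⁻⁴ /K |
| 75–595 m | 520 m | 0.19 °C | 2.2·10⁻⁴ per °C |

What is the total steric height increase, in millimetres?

37.7 mm of thermosteric rise

0–75 m: 75 × 0.79 × 2.7×10⁻⁴ = 0.0159975 m
520 × 2.2×10⁻⁴ × 0.19 = 0.021736 m
Δh = 0.0159975 + 0.021736 = 0.0377335 m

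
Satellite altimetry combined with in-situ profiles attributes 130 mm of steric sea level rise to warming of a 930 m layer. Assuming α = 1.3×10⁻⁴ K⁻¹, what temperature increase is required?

1.08 K

ΔT = Δh/(αH) = 0.13 / (1.3×10⁻⁴ × 930) ≈ 1.075 K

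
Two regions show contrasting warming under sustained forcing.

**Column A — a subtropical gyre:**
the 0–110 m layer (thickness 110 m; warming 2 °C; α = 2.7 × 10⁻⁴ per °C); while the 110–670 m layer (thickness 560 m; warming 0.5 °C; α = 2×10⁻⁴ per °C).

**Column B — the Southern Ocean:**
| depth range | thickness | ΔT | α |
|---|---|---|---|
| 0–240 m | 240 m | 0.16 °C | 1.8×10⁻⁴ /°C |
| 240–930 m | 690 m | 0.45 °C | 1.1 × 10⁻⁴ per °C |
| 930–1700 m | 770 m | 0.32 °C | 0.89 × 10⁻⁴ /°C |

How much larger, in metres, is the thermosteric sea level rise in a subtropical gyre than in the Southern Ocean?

0.0524 m larger

A 0–110 m: 2 × 2.7×10⁻⁴ × 110 = 0.05940 m
A Layer 2: 560 × 0.5 × 2×10⁻⁴ = 0.05600 m
A total: 0.11540 m
B Layer 1: 240 × 1.8×10⁻⁴ × 0.16 = 0.006912 m
B 240–930 m: 0.45 × 690 × 1.1×10⁻⁴ = 0.034155 m
B Layer 3: 0.89×10⁻⁴ × 0.32 × 770 = 0.0219296 m
B total: 0.0629966 m
Difference: 0.11540 − 0.0629966 = 0.0524034 m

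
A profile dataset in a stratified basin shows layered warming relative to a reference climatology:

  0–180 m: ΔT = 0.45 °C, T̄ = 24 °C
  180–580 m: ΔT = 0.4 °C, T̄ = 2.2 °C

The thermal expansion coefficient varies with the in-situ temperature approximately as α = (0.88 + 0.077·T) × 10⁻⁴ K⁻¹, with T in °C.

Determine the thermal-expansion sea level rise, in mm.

38.9 mm of thermosteric rise

Layer 1: α = (0.88 + 0.077×24)×10⁻⁴ = 2.728×10⁻⁴ K⁻¹
Layer 2: α = (0.88 + 0.077×2.2)×10⁻⁴ = 1.0494×10⁻⁴ K⁻¹
180 × 2.728×10⁻⁴ × 0.45 = 0.0220968 m
180–580 m: 1.0494×10⁻⁴ × 0.4 × 400 = 0.0167904 m
Δh = 0.0220968 + 0.0167904 = 0.0388872 m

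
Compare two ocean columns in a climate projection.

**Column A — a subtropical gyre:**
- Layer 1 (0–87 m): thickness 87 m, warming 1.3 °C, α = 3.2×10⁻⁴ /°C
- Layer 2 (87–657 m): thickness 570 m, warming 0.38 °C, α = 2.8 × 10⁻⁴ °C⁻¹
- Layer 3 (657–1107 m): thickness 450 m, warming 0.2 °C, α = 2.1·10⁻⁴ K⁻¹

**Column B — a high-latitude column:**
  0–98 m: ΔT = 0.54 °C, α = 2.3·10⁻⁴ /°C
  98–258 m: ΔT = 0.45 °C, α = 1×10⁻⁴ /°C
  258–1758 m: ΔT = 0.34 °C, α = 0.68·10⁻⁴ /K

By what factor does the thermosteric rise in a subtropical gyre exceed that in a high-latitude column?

a factor of 2.14

A 1.3 × 3.2×10⁻⁴ × 87 = 0.036192 m
A Layer 2: 570 × 0.38 × 2.8×10⁻⁴ = 0.060648 m
A 450 × 2.1×10⁻⁴ × 0.2 = 0.01890 m
A total: 0.11574 m
B Layer 1: 98 × 2.3×10⁻⁴ × 0.54 = 0.0121716 m
B 98–258 m: 160 × 1×10⁻⁴ × 0.45 = 0.00720 m
B 258–1758 m: 1500 × 0.34 × 0.68×10⁻⁴ = 0.03468 m
B total: 0.0540516 m
Ratio: 0.11574 / 0.0540516 ≈ 2.141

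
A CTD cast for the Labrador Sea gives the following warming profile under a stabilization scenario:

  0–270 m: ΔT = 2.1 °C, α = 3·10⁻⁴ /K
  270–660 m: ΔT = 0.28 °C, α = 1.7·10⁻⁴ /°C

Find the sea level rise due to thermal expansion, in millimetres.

Δh = 189 mm

0–270 m: 2.1 × 3×10⁻⁴ × 270 = 0.17010 m
Layer 2: 1.7×10⁻⁴ × 390 × 0.28 = 0.018564 m
Δh = 0.17010 + 0.018564 = 0.188664 m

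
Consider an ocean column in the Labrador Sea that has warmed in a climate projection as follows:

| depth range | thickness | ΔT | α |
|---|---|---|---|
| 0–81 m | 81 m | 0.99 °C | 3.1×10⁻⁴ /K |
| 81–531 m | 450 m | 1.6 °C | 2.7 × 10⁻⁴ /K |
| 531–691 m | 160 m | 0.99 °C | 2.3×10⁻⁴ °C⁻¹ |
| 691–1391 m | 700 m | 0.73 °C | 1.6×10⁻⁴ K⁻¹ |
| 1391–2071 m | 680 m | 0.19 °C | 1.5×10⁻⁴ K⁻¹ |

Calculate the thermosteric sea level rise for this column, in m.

0.99 × 81 × 3.1×10⁻⁴ = 0.0248589 m
2.7×10⁻⁴ × 1.6 × 450 = 0.19440 m
531–691 m: 2.3×10⁻⁴ × 160 × 0.99 = 0.036432 m
1.6×10⁻⁴ × 0.73 × 700 = 0.08176 m
Layer 5: 680 × 1.5×10⁻⁴ × 0.19 = 0.01938 m
Δh = 0.0248589 + 0.19440 + 0.036432 + 0.08176 + 0.01938 = 0.3568309 m ≈ 0.357 m

0.357 m of thermosteric rise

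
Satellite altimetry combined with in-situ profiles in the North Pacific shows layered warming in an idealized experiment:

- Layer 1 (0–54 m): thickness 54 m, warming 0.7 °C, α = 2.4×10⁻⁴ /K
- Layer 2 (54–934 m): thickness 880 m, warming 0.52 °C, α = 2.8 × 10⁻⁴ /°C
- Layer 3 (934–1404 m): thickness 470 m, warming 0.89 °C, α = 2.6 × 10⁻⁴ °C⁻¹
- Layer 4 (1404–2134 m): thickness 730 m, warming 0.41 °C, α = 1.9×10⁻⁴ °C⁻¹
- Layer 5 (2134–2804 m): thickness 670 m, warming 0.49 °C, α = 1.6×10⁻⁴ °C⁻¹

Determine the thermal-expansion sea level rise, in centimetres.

0.7 × 54 × 2.4×10⁻⁴ = 0.009072 m
2.8×10⁻⁴ × 0.52 × 880 = 0.128128 m
934–1404 m: 470 × 0.89 × 2.6×10⁻⁴ = 0.108758 m
Layer 4: 730 × 0.41 × 1.9×10⁻⁴ = 0.056867 m
1.6×10⁻⁴ × 0.49 × 670 = 0.052528 m
Δh = 0.009072 + 0.128128 + 0.108758 + 0.056867 + 0.052528 = 0.355353 m ≈ 35.5 cm

35.5 cm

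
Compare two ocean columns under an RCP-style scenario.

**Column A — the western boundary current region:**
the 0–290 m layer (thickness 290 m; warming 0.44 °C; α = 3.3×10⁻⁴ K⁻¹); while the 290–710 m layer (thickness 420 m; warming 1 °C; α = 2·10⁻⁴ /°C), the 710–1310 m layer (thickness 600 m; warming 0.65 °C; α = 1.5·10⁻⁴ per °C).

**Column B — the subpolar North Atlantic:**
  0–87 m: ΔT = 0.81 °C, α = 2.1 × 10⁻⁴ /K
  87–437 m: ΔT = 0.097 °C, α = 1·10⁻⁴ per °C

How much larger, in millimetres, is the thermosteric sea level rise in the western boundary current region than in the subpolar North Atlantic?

166 mm larger

A 0–290 m: 290 × 0.44 × 3.3×10⁻⁴ = 0.042108 m
A 420 × 1 × 2×10⁻⁴ = 0.08400 m
A 710–1310 m: 600 × 0.65 × 1.5×10⁻⁴ = 0.05850 m
A total: 0.184608 m
B 2.1×10⁻⁴ × 87 × 0.81 = 0.0147987 m
B 87–437 m: 1×10⁻⁴ × 0.097 × 350 = 0.003395 m
B total: 0.0181937 m
Difference: 0.184608 − 0.0181937 = 0.1664143 m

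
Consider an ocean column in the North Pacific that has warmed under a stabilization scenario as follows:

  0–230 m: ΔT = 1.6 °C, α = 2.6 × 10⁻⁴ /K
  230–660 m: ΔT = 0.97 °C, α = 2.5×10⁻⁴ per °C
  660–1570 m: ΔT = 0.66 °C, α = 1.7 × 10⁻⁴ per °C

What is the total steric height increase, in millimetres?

302 mm of thermosteric rise

Layer 1: 230 × 2.6×10⁻⁴ × 1.6 = 0.09568 m
230–660 m: 0.97 × 2.5×10⁻⁴ × 430 = 0.104275 m
0.66 × 910 × 1.7×10⁻⁴ = 0.102102 m
Δh = 0.09568 + 0.104275 + 0.102102 = 0.302057 m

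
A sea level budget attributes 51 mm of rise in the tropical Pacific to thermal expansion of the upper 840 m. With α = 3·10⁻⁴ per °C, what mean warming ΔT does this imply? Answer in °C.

about 0.202 °C

ΔT = Δh/(αH) = 0.051 / (3×10⁻⁴ × 840) ≈ 0.2024 °C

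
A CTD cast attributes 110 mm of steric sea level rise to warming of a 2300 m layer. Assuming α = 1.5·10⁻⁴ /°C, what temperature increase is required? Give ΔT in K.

ΔT = Δh/(αH) = 0.11 / (1.5×10⁻⁴ × 2300) ≈ 0.3188 K

0.319 K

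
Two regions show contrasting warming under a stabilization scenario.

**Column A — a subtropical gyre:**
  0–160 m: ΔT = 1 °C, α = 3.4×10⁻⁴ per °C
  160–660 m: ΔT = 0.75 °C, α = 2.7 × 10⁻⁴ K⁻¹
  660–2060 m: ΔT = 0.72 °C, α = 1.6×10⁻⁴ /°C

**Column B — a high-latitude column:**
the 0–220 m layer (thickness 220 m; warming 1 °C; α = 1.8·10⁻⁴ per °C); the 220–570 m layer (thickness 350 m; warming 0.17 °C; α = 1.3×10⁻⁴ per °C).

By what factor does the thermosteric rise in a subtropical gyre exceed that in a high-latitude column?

a factor of 6.7

A Layer 1: 3.4×10⁻⁴ × 1 × 160 = 0.05440 m
A Layer 2: 2.7×10⁻⁴ × 500 × 0.75 = 0.10125 m
A Layer 3: 1.6×10⁻⁴ × 0.72 × 1400 = 0.16128 m
A total: 0.31693 m
B 1.8×10⁻⁴ × 1 × 220 = 0.03960 m
B 220–570 m: 350 × 1.3×10⁻⁴ × 0.17 = 0.007735 m
B total: 0.047335 m
Ratio: 0.31693 / 0.047335 ≈ 6.695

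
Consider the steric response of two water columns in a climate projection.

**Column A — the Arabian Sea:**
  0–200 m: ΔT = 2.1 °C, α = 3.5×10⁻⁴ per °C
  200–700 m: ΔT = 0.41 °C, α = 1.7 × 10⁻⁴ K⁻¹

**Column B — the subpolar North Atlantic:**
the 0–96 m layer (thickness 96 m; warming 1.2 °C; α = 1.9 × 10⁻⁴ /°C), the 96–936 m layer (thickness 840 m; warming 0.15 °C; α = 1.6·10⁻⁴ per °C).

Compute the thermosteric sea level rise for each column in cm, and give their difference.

A: 18 cm; B: 4.2 cm; difference 14 cm

A Layer 1: 3.5×10⁻⁴ × 2.1 × 200 = 0.14700 m
A 1.7×10⁻⁴ × 0.41 × 500 = 0.03485 m
A total: 0.18185 m
B Layer 1: 1.9×10⁻⁴ × 96 × 1.2 = 0.021888 m
B Layer 2: 0.15 × 840 × 1.6×10⁻⁴ = 0.02016 m
B total: 0.042048 m
Difference: 0.18185 − 0.042048 = 0.139802 m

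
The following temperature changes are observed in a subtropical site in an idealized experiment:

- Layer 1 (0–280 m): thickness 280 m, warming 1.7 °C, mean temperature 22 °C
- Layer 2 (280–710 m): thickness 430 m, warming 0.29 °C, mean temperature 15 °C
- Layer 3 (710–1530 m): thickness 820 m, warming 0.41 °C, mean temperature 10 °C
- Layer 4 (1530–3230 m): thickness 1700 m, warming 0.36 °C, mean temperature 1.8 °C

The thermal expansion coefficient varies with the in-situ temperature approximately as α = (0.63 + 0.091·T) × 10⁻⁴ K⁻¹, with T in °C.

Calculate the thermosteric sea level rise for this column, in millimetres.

Layer 1: α = (0.63 + 0.091×22)×10⁻⁴ = 2.632×10⁻⁴ K⁻¹
Layer 2: α = (0.63 + 0.091×15)×10⁻⁴ = 1.995×10⁻⁴ K⁻¹
Layer 3: α = (0.63 + 0.091×10)×10⁻⁴ = 1.54×10⁻⁴ K⁻¹
Layer 4: α = (0.63 + 0.091×1.8)×10⁻⁴ = 0.7938×10⁻⁴ K⁻¹
0–280 m: 1.7 × 2.632×10⁻⁴ × 280 = 0.1252832 m
0.29 × 430 × 1.995×10⁻⁴ = 0.02487765 m
710–1530 m: 1.54×10⁻⁴ × 0.41 × 820 = 0.0517748 m
1530–3230 m: 0.7938×10⁻⁴ × 0.36 × 1700 = 0.04858056 m
Δh = 0.1252832 + 0.02487765 + 0.0517748 + 0.04858056 = 0.25051621 m ≈ 251 mm

Δh = 251 mm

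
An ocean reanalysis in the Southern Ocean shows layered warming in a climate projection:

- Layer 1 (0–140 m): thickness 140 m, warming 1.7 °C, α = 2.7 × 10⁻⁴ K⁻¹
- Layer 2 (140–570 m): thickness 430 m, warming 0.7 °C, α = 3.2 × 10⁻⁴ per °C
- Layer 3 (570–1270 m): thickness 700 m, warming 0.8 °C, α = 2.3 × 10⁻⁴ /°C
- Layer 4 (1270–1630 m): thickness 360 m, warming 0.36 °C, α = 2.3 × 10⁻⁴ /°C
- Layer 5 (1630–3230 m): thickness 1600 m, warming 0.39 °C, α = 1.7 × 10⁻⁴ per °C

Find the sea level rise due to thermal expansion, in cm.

0–140 m: 1.7 × 2.7×10⁻⁴ × 140 = 0.06426 m
Layer 2: 0.7 × 430 × 3.2×10⁻⁴ = 0.09632 m
Layer 3: 2.3×10⁻⁴ × 0.8 × 700 = 0.12880 m
1270–1630 m: 0.36 × 2.3×10⁻⁴ × 360 = 0.029808 m
0.39 × 1600 × 1.7×10⁻⁴ = 0.10608 m
Δh = 0.06426 + 0.09632 + 0.12880 + 0.029808 + 0.10608 = 0.425268 m ≈ 43 cm

Δh ≈ 43 cm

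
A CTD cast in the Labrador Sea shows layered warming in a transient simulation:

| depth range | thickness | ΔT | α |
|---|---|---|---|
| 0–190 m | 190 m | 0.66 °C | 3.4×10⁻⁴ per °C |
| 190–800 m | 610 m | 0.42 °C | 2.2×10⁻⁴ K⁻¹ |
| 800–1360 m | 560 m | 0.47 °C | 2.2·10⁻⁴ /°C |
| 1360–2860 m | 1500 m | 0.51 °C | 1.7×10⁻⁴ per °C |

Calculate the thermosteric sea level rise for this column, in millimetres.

Layer 1: 3.4×10⁻⁴ × 190 × 0.66 = 0.042636 m
0.42 × 2.2×10⁻⁴ × 610 = 0.056364 m
800–1360 m: 2.2×10⁻⁴ × 0.47 × 560 = 0.057904 m
1500 × 0.51 × 1.7×10⁻⁴ = 0.13005 m
Δh = 0.042636 + 0.056364 + 0.057904 + 0.13005 = 0.286954 m

287 mm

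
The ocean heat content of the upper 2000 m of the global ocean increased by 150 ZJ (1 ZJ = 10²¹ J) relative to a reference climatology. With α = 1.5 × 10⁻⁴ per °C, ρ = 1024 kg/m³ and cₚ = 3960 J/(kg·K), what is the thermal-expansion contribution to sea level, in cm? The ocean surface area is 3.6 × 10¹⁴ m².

1.54 cm of thermosteric rise

Per unit area: Q = 150×10²¹ / (3.6×10¹⁴) ≈ 4.167×10⁸ J/m²
Δh = αQ/(ρcₚ) = 1.5×10⁻⁴ × 4.167×10⁸ / (1024 × 3960) ≈ 0.015414 m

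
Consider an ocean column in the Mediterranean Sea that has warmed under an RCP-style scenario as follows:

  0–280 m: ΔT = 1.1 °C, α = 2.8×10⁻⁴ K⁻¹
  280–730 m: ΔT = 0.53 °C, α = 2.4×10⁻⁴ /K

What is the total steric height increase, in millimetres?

143 mm of thermosteric rise

2.8×10⁻⁴ × 1.1 × 280 = 0.08624 m
280–730 m: 0.53 × 2.4×10⁻⁴ × 450 = 0.05724 m
Δh = 0.08624 + 0.05724 = 0.14348 m ≈ 143 mm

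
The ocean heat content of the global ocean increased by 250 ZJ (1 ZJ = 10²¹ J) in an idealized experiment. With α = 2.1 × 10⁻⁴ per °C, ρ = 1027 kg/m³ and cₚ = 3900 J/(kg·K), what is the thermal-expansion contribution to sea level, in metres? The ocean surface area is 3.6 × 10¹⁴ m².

Per unit area: Q = 250×10²¹ / (3.6×10¹⁴) ≈ 6.944×10⁸ J/m²
Δh = αQ/(ρcₚ) = 2.1×10⁻⁴ × 6.944×10⁸ / (1027 × 3900) ≈ 0.036408 m

about 0.0364 m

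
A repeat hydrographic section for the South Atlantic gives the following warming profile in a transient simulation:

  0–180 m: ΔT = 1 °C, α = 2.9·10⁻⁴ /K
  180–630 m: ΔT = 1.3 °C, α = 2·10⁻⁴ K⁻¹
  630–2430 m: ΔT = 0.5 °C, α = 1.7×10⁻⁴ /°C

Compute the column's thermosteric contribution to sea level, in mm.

Δh ≈ 322 mm

1 × 180 × 2.9×10⁻⁴ = 0.05220 m
2×10⁻⁴ × 1.3 × 450 = 0.11700 m
630–2430 m: 1800 × 0.5 × 1.7×10⁻⁴ = 0.15300 m
Δh = 0.05220 + 0.11700 + 0.15300 = 0.32220 m ≈ 322 mm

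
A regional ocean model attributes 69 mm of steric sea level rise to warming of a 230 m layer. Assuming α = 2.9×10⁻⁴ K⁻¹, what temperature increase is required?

1.03 K

ΔT = Δh/(αH) = 0.069 / (2.9×10⁻⁴ × 230) ≈ 1.034 K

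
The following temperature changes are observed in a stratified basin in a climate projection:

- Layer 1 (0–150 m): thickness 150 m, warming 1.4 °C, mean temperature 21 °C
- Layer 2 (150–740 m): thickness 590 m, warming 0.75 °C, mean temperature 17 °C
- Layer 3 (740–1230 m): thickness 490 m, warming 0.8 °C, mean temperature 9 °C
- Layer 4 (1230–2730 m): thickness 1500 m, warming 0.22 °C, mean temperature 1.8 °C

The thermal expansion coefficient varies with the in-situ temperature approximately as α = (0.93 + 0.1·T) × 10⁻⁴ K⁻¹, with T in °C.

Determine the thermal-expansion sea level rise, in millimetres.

288 mm

Layer 1: α = (0.93 + 0.1×21)×10⁻⁴ = 3.03×10⁻⁴ K⁻¹
Layer 2: α = (0.93 + 0.1×17)×10⁻⁴ = 2.63×10⁻⁴ K⁻¹
Layer 3: α = (0.93 + 0.1×9)×10⁻⁴ = 1.83×10⁻⁴ K⁻¹
Layer 4: α = (0.93 + 0.1×1.8)×10⁻⁴ = 1.11×10⁻⁴ K⁻¹
0–150 m: 150 × 1.4 × 3.03×10⁻⁴ = 0.06363 m
590 × 0.75 × 2.63×10⁻⁴ = 0.1163775 m
740–1230 m: 1.83×10⁻⁴ × 490 × 0.8 = 0.071736 m
1230–2730 m: 1500 × 0.22 × 1.11×10⁻⁴ = 0.03663 m
Δh = 0.06363 + 0.1163775 + 0.071736 + 0.03663 = 0.2883735 m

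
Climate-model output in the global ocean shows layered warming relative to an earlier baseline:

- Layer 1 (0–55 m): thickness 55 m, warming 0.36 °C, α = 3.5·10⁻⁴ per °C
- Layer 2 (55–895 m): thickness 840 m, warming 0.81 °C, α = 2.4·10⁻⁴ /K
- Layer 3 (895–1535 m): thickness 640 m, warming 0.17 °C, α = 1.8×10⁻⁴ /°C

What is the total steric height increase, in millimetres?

about 190 mm

0–55 m: 0.36 × 3.5×10⁻⁴ × 55 = 0.00693 m
2.4×10⁻⁴ × 840 × 0.81 = 0.163296 m
895–1535 m: 1.8×10⁻⁴ × 0.17 × 640 = 0.019584 m
Δh = 0.00693 + 0.163296 + 0.019584 = 0.18981 m ≈ 190 mm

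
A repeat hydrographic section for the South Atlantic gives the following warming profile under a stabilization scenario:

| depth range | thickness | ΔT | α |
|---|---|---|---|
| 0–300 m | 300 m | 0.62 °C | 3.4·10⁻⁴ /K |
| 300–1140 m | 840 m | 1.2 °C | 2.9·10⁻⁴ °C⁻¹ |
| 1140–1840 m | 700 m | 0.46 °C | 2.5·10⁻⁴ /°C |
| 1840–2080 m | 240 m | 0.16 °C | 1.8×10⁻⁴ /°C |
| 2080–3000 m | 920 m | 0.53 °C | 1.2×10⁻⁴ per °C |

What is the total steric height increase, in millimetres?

0–300 m: 0.62 × 300 × 3.4×10⁻⁴ = 0.06324 m
840 × 1.2 × 2.9×10⁻⁴ = 0.29232 m
Layer 3: 0.46 × 2.5×10⁻⁴ × 700 = 0.08050 m
1840–2080 m: 240 × 1.8×10⁻⁴ × 0.16 = 0.006912 m
1.2×10⁻⁴ × 0.53 × 920 = 0.058512 m
Δh = 0.06324 + 0.29232 + 0.08050 + 0.006912 + 0.058512 = 0.501484 m ≈ 501 mm

Δh = 501 mm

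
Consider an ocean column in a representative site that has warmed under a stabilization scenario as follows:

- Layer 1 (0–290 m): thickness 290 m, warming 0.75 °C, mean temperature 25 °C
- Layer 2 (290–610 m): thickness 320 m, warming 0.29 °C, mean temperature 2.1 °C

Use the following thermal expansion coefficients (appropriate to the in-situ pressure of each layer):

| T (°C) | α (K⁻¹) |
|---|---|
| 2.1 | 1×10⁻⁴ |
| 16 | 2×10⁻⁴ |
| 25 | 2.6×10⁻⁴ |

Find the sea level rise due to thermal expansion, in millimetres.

Layer 1 at 25 °C → α = 2.6×10⁻⁴ K⁻¹
Layer 2 at 2.1 °C → α = 1×10⁻⁴ K⁻¹
290 × 2.6×10⁻⁴ × 0.75 = 0.05655 m
290–610 m: 1×10⁻⁴ × 320 × 0.29 = 0.00928 m
Δh = 0.05655 + 0.00928 = 0.06583 m

66 mm of thermosteric rise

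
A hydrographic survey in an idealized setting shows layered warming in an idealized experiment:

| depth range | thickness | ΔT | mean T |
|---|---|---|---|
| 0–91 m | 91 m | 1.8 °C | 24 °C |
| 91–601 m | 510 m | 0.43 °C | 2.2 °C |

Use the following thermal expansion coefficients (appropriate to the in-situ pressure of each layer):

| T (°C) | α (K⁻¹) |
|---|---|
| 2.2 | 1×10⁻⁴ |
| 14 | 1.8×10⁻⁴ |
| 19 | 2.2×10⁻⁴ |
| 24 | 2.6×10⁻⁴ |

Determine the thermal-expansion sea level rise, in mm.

Layer 1 at 24 °C → α = 2.6×10⁻⁴ K⁻¹
Layer 2 at 2.2 °C → α = 1×10⁻⁴ K⁻¹
Layer 1: 91 × 2.6×10⁻⁴ × 1.8 = 0.042588 m
Layer 2: 0.43 × 510 × 1×10⁻⁴ = 0.02193 m
Δh = 0.042588 + 0.02193 = 0.064518 m ≈ 64.5 mm

Δh ≈ 64.5 mm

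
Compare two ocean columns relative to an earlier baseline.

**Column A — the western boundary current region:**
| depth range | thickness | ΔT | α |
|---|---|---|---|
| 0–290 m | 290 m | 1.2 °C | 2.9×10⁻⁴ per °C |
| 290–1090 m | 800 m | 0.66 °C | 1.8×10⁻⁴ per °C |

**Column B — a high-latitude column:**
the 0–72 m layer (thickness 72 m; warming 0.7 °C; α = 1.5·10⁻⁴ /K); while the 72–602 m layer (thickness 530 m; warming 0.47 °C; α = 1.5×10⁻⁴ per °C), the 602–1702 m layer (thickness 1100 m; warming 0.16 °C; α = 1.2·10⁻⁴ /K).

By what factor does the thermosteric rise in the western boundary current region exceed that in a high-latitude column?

A 1.2 × 290 × 2.9×10⁻⁴ = 0.10092 m
A 800 × 0.66 × 1.8×10⁻⁴ = 0.09504 m
A total: 0.19596 m
B Layer 1: 72 × 0.7 × 1.5×10⁻⁴ = 0.00756 m
B 530 × 0.47 × 1.5×10⁻⁴ = 0.037365 m
B Layer 3: 1.2×10⁻⁴ × 0.16 × 1100 = 0.02112 m
B total: 0.066045 m
Ratio: 0.19596 / 0.066045 ≈ 2.967

2.97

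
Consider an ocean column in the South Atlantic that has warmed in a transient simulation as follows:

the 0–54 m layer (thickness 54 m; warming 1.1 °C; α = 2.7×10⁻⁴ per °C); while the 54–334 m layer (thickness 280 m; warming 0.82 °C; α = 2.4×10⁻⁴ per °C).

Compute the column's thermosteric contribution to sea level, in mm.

Δh ≈ 71 mm

2.7×10⁻⁴ × 1.1 × 54 = 0.016038 m
Layer 2: 0.82 × 280 × 2.4×10⁻⁴ = 0.055104 m
Δh = 0.016038 + 0.055104 = 0.071142 m ≈ 71 mm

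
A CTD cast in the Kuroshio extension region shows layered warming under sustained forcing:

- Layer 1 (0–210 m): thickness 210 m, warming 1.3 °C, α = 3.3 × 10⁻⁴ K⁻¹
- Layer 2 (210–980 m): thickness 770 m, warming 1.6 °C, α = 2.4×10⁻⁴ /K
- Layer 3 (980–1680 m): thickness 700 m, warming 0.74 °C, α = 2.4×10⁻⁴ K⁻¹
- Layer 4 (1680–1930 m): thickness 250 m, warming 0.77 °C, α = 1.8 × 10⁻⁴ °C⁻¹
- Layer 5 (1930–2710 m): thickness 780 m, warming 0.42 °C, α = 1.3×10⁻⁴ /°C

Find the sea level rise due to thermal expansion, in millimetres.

0–210 m: 3.3×10⁻⁴ × 210 × 1.3 = 0.09009 m
Layer 2: 1.6 × 770 × 2.4×10⁻⁴ = 0.29568 m
Layer 3: 2.4×10⁻⁴ × 0.74 × 700 = 0.12432 m
1680–1930 m: 250 × 0.77 × 1.8×10⁻⁴ = 0.03465 m
Layer 5: 1.3×10⁻⁴ × 0.42 × 780 = 0.042588 m
Δh = 0.09009 + 0.29568 + 0.12432 + 0.03465 + 0.042588 = 0.587328 m ≈ 590 mm

590 mm of thermosteric rise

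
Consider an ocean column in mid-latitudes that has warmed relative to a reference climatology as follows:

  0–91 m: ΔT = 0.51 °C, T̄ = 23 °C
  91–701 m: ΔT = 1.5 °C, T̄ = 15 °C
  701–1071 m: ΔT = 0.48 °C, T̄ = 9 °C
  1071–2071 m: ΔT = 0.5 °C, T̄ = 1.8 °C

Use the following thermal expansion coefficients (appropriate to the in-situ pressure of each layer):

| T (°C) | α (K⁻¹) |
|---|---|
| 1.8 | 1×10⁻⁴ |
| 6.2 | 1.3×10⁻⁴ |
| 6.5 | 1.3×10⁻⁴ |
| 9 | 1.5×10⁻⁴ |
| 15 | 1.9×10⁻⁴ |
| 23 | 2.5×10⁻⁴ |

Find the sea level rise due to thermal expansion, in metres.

Layer 1 at 23 °C → α = 2.5×10⁻⁴ K⁻¹
Layer 2 at 15 °C → α = 1.9×10⁻⁴ K⁻¹
Layer 3 at 9 °C → α = 1.5×10⁻⁴ K⁻¹
Layer 4 at 1.8 °C → α = 1×10⁻⁴ K⁻¹
Layer 1: 2.5×10⁻⁴ × 0.51 × 91 = 0.0116025 m
Layer 2: 610 × 1.9×10⁻⁴ × 1.5 = 0.17385 m
Layer 3: 370 × 0.48 × 1.5×10⁻⁴ = 0.02664 m
1000 × 0.5 × 1×10⁻⁴ = 0.05000 m
Δh = 0.0116025 + 0.17385 + 0.02664 + 0.05000 = 0.2620925 m

0.26 m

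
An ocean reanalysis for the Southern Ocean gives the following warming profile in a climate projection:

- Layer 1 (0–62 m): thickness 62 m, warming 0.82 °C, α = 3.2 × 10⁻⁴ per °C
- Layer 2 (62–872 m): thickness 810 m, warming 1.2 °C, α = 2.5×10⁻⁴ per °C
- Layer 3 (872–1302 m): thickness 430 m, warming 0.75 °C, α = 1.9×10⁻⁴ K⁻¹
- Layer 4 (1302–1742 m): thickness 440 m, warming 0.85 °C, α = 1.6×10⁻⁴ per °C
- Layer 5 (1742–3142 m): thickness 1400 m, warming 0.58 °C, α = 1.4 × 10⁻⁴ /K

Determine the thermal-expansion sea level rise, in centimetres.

about 49 cm

62 × 0.82 × 3.2×10⁻⁴ = 0.0162688 m
Layer 2: 2.5×10⁻⁴ × 1.2 × 810 = 0.24300 m
1.9×10⁻⁴ × 0.75 × 430 = 0.061275 m
1302–1742 m: 1.6×10⁻⁴ × 0.85 × 440 = 0.05984 m
1.4×10⁻⁴ × 0.58 × 1400 = 0.11368 m
Δh = 0.0162688 + 0.24300 + 0.061275 + 0.05984 + 0.11368 = 0.4940638 m ≈ 49 cm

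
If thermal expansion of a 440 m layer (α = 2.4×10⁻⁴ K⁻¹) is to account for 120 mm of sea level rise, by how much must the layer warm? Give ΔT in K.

1.14 K

ΔT = Δh/(αH) = 0.12 / (2.4×10⁻⁴ × 440) ≈ 1.136 K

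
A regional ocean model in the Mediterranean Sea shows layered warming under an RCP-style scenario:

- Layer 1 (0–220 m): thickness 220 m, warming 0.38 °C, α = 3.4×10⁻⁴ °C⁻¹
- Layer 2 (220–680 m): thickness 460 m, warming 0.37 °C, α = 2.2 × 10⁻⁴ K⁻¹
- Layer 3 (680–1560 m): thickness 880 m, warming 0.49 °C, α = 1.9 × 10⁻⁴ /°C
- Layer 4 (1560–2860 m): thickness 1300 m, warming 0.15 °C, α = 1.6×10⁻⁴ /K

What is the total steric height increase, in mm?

180 mm

0.38 × 220 × 3.4×10⁻⁴ = 0.028424 m
Layer 2: 0.37 × 460 × 2.2×10⁻⁴ = 0.037444 m
680–1560 m: 880 × 0.49 × 1.9×10⁻⁴ = 0.081928 m
0.15 × 1.6×10⁻⁴ × 1300 = 0.03120 m
Δh = 0.028424 + 0.037444 + 0.081928 + 0.03120 = 0.178996 m ≈ 180 mm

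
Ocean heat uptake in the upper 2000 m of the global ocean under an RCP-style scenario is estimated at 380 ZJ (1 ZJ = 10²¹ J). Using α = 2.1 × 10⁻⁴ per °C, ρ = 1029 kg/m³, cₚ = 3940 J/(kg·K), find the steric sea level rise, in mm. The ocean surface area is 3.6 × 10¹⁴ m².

Δh ≈ 54.7 mm

Per unit area: Q = 380×10²¹ / (3.6×10¹⁴) ≈ 1.056×10⁹ J/m²
Δh = αQ/(ρcₚ) = 2.1×10⁻⁴ × 1.056×10⁹ / (1029 × 3940) ≈ 0.054698 m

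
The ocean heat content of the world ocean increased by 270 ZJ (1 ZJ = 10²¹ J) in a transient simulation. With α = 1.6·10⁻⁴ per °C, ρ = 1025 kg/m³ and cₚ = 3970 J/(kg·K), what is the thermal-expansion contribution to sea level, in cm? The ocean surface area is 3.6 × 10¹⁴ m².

Per unit area: Q = 270×10²¹ / (3.6×10¹⁴) = 7.5×10⁸ J/m²
Δh = αQ/(ρcₚ) = 1.6×10⁻⁴ × 7.5×10⁸ / (1025 × 3970) ≈ 0.029489 m

2.95 cm of thermosteric rise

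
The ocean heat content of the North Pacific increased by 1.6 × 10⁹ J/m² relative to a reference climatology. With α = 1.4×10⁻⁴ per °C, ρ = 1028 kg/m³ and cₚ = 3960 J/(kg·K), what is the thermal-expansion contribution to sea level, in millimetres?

about 55.0 mm

Δh = αQ/(ρcₚ) = 1.4×10⁻⁴ × 1.6×10⁹ / (1028 × 3960) ≈ 0.055025 m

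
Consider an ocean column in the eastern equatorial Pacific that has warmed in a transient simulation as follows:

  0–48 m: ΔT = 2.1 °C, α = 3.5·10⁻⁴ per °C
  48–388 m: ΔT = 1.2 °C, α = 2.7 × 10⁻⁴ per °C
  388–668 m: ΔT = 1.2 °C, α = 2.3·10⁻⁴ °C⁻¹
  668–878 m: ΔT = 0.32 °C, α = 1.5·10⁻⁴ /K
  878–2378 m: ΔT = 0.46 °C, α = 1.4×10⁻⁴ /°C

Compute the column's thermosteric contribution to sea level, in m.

0.329 m

2.1 × 3.5×10⁻⁴ × 48 = 0.03528 m
Layer 2: 2.7×10⁻⁴ × 1.2 × 340 = 0.11016 m
Layer 3: 1.2 × 280 × 2.3×10⁻⁴ = 0.07728 m
668–878 m: 0.32 × 210 × 1.5×10⁻⁴ = 0.01008 m
878–2378 m: 0.46 × 1500 × 1.4×10⁻⁴ = 0.09660 m
Δh = 0.03528 + 0.11016 + 0.07728 + 0.01008 + 0.09660 = 0.32940 m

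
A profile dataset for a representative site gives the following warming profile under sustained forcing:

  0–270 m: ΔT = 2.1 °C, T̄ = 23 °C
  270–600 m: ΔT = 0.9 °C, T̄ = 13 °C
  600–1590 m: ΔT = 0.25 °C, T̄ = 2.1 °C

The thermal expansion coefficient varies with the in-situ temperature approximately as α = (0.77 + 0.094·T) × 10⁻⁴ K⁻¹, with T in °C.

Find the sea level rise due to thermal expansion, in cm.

Layer 1: α = (0.77 + 0.094×23)×10⁻⁴ = 2.932×10⁻⁴ K⁻¹
Layer 2: α = (0.77 + 0.094×13)×10⁻⁴ = 1.992×10⁻⁴ K⁻¹
Layer 3: α = (0.77 + 0.094×2.1)×10⁻⁴ = 0.9674×10⁻⁴ K⁻¹
0–270 m: 2.1 × 2.932×10⁻⁴ × 270 = 0.1662444 m
Layer 2: 0.9 × 1.992×10⁻⁴ × 330 = 0.0591624 m
0.25 × 990 × 0.9674×10⁻⁴ = 0.02394315 m
Δh = 0.1662444 + 0.0591624 + 0.02394315 = 0.24934995 m ≈ 24.9 cm

24.9 cm of thermosteric rise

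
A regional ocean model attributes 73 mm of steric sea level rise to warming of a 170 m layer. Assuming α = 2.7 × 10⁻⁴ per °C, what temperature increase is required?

ΔT = Δh/(αH) = 0.073 / (2.7×10⁻⁴ × 170) ≈ 1.590 °C

about 1.6 °C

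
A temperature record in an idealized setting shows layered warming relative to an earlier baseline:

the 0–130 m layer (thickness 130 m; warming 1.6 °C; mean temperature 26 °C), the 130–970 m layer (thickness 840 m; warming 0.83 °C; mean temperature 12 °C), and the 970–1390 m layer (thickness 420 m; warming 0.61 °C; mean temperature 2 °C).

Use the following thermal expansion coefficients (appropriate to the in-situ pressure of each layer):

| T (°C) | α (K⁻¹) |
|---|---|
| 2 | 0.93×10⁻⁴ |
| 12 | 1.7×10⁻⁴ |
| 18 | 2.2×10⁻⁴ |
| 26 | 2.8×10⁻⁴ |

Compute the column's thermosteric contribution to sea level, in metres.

about 0.201 m

Layer 1 at 26 °C → α = 2.8×10⁻⁴ K⁻¹
Layer 2 at 12 °C → α = 1.7×10⁻⁴ K⁻¹
Layer 3 at 2 °C → α = 0.93×10⁻⁴ K⁻¹
1.6 × 2.8×10⁻⁴ × 130 = 0.05824 m
130–970 m: 840 × 1.7×10⁻⁴ × 0.83 = 0.118524 m
970–1390 m: 420 × 0.93×10⁻⁴ × 0.61 = 0.0238266 m
Δh = 0.05824 + 0.118524 + 0.0238266 = 0.2005906 m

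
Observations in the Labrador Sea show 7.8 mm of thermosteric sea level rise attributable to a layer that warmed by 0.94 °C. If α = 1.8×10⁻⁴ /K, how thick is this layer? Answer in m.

H = Δh/(αΔT) = 0.0078 / (1.8×10⁻⁴ × 0.94) ≈ 46.10 m

about 46.1 m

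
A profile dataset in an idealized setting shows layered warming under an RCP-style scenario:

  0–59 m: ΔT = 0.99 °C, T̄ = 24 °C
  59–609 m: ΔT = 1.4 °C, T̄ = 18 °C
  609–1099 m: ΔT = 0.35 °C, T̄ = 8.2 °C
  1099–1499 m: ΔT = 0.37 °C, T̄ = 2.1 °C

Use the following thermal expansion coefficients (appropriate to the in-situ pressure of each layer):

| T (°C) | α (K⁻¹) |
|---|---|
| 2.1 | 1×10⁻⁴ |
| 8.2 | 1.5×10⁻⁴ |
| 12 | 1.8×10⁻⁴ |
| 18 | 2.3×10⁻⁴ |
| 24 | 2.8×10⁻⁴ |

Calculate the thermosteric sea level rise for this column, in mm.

234 mm

Layer 1 at 24 °C → α = 2.8×10⁻⁴ K⁻¹
Layer 2 at 18 °C → α = 2.3×10⁻⁴ K⁻¹
Layer 3 at 8.2 °C → α = 1.5×10⁻⁴ K⁻¹
Layer 4 at 2.1 °C → α = 1×10⁻⁴ K⁻¹
0–59 m: 2.8×10⁻⁴ × 59 × 0.99 = 0.0163548 m
550 × 1.4 × 2.3×10⁻⁴ = 0.17710 m
0.35 × 1.5×10⁻⁴ × 490 = 0.025725 m
1099–1499 m: 0.37 × 1×10⁻⁴ × 400 = 0.01480 m
Δh = 0.0163548 + 0.17710 + 0.025725 + 0.01480 = 0.2339798 m ≈ 234 mm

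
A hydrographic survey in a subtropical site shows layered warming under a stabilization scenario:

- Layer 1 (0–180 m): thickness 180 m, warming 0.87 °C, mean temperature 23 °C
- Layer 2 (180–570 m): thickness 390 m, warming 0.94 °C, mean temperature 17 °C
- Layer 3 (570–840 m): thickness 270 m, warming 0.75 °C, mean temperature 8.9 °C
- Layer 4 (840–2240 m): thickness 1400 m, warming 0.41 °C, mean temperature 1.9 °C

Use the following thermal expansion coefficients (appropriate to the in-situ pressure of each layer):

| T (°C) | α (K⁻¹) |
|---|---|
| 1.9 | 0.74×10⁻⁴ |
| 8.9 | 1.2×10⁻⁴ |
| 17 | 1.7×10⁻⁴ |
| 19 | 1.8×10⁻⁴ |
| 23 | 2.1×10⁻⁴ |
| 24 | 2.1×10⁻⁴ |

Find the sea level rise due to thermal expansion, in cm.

16.2 cm of thermosteric rise

Layer 1 at 23 °C → α = 2.1×10⁻⁴ K⁻¹
Layer 2 at 17 °C → α = 1.7×10⁻⁴ K⁻¹
Layer 3 at 8.9 °C → α = 1.2×10⁻⁴ K⁻¹
Layer 4 at 1.9 °C → α = 0.74×10⁻⁴ K⁻¹
0–180 m: 0.87 × 180 × 2.1×10⁻⁴ = 0.032886 m
180–570 m: 390 × 0.94 × 1.7×10⁻⁴ = 0.062322 m
570–840 m: 270 × 1.2×10⁻⁴ × 0.75 = 0.02430 m
Layer 4: 0.41 × 0.74×10⁻⁴ × 1400 = 0.042476 m
Δh = 0.032886 + 0.062322 + 0.02430 + 0.042476 = 0.161984 m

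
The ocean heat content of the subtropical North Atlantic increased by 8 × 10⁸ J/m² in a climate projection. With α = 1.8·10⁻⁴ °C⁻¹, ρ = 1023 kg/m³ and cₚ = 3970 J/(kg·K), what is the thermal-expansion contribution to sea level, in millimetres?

35.5 mm

Δh = αQ/(ρcₚ) = 1.8×10⁻⁴ × 8×10⁸ / (1023 × 3970) ≈ 0.035457 m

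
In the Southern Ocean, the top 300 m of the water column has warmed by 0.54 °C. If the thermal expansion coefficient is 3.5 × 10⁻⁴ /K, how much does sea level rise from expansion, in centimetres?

Δh = αΔT·H = 3.5×10⁻⁴ × 0.54 × 300 = 0.05670 m

5.67 cm of thermosteric rise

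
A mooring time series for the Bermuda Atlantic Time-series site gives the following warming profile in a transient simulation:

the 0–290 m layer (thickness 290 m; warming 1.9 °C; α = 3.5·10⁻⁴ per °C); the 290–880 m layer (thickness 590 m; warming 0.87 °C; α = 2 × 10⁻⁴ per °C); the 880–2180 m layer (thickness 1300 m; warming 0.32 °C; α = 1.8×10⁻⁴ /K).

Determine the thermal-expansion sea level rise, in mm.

0–290 m: 290 × 3.5×10⁻⁴ × 1.9 = 0.19285 m
590 × 2×10⁻⁴ × 0.87 = 0.10266 m
880–2180 m: 1.8×10⁻⁴ × 0.32 × 1300 = 0.07488 m
Δh = 0.19285 + 0.10266 + 0.07488 = 0.37039 m

about 370 mm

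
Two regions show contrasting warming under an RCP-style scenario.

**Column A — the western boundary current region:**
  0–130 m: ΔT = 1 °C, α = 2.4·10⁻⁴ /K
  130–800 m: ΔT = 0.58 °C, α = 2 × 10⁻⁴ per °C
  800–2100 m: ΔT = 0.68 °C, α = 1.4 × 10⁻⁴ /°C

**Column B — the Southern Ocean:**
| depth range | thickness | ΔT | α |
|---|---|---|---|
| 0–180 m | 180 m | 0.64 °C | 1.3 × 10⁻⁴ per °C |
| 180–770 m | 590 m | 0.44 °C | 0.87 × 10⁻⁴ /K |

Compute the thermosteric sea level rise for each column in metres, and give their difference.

Δh_A ≈ 0.233 m, Δh_B ≈ 0.0376 m; difference ≈ 0.195 m

A 0–130 m: 2.4×10⁻⁴ × 130 × 1 = 0.03120 m
A Layer 2: 2×10⁻⁴ × 670 × 0.58 = 0.07772 m
A 800–2100 m: 1.4×10⁻⁴ × 1300 × 0.68 = 0.12376 m
A total: 0.23268 m
B 180 × 1.3×10⁻⁴ × 0.64 = 0.014976 m
B 180–770 m: 0.44 × 0.87×10⁻⁴ × 590 = 0.0225852 m
B total: 0.0375612 m
Difference: 0.23268 − 0.0375612 = 0.1951188 m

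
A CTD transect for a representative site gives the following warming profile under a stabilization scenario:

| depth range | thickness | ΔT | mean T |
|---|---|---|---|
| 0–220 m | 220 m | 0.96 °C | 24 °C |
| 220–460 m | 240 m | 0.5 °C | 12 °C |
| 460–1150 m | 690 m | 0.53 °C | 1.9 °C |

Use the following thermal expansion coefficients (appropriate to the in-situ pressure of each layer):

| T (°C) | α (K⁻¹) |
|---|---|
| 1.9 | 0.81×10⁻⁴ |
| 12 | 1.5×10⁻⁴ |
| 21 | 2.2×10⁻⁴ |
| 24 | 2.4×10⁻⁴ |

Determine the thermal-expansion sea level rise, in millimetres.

Layer 1 at 24 °C → α = 2.4×10⁻⁴ K⁻¹
Layer 2 at 12 °C → α = 1.5×10⁻⁴ K⁻¹
Layer 3 at 1.9 °C → α = 0.81×10⁻⁴ K⁻¹
0–220 m: 220 × 2.4×10⁻⁴ × 0.96 = 0.050688 m
1.5×10⁻⁴ × 0.5 × 240 = 0.01800 m
690 × 0.81×10⁻⁴ × 0.53 = 0.0296217 m
Δh = 0.050688 + 0.01800 + 0.0296217 = 0.0983097 m

about 98 mm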